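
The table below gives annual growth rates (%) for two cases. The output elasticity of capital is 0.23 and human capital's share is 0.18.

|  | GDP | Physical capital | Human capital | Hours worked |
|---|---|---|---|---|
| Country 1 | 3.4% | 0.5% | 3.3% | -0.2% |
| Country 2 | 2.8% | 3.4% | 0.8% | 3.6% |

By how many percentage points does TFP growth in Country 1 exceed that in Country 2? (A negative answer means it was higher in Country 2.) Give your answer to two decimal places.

3.06 percentage points

Labor's share = 1 − 0.23 − 0.18 = 0.59.
Country 1: TFP = 3.4 − 0.115 − 0.594 + 0.118 = 2.809%.
Country 2: TFP = 2.8 − 0.782 − 0.144 − 2.124 = -0.25%.
Difference = 2.809 − (-0.25) = 3.059 pp.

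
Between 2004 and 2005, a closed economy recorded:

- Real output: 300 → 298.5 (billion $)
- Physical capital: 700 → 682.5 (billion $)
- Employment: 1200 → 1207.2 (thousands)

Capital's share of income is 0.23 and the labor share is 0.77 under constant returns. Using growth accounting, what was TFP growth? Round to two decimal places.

-0.39%

Real output growth = (298.5 − 300) / 300 = -0.5%.
Physical capital growth = (682.5 − 700) / 700 = -2.5%.
Employment growth = (1207.2 − 1200) / 1200 = 0.6%.
Labor's share = 1 − 0.23 = 0.77.
Physical capital: 0.23 × (-2.5) = -0.575 pp.
Employment: 0.77 × 0.6 = 0.462 pp.
TFP growth = -0.5 + 0.113 = -0.387%.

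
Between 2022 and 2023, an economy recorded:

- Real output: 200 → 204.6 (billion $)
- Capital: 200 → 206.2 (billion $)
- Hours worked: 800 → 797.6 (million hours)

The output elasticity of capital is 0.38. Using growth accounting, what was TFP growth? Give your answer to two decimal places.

Real output growth = (204.6 − 200) / 200 = 2.3%.
Capital growth = (206.2 − 200) / 200 = 3.1%.
Hours worked growth = (797.6 − 800) / 800 = -0.3%.
Labor's share = 1 − 0.38 = 0.62.
Capital: 0.38 × 3.1 = 1.178 pp.
Hours worked: 0.62 × (-0.3) = -0.186 pp.
TFP growth = 2.3 − 0.992 = 1.308%.

1.31%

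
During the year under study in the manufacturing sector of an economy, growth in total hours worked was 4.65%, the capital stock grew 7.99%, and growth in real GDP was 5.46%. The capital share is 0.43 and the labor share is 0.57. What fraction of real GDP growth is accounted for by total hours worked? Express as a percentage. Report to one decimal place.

Labor's share = 1 − 0.43 = 0.57.
Total hours worked contributed 0.57 × 4.65 = 2.6505 pp.
Share of growth = 2.6505 / 5.46 × 100 = 48.544%.

48.5%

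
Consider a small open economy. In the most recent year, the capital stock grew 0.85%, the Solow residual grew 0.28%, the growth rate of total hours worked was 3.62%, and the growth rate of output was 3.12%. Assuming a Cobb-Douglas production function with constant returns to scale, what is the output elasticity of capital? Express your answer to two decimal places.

The output elasticity of capital is 0.28.

gY = gA + α·gK + (1−α)·gL, so gY − gA − gL = α(gK − gL).
3.12 − 0.28 − 3.62 = α × (0.85 − 3.62).
-0.78 = -2.77 α, so α = 0.2816.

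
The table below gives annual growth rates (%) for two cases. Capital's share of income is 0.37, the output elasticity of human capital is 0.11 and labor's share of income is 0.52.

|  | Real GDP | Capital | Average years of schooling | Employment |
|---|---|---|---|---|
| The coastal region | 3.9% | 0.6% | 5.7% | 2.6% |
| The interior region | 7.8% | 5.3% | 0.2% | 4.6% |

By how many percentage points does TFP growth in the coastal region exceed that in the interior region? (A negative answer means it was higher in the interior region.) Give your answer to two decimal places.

Labor's share = 1 − 0.37 − 0.11 = 0.52.
The coastal region: TFP = 3.9 − 0.222 − 0.627 − 1.352 = 1.699%.
The interior region: TFP = 7.8 − 1.961 − 0.022 − 2.392 = 3.425%.
Difference = 1.699 − (3.425) = -1.726 pp.

-1.73 percentage points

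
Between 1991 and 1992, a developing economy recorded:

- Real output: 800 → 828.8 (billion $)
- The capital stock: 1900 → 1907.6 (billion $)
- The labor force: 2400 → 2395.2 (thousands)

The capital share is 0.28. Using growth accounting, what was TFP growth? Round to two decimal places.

TFP growth was 3.63%.

Real output growth = (828.8 − 800) / 800 = 3.6%.
The capital stock growth = (1907.6 − 1900) / 1900 = 0.4%.
The labor force growth = (2395.2 − 2400) / 2400 = -0.2%.
Labor's share = 1 − 0.28 = 0.72.
The capital stock: 0.28 × 0.4 = 0.112 pp.
The labor force: 0.72 × (-0.2) = -0.144 pp.
TFP growth = 3.6 + 0.032 = 3.632%.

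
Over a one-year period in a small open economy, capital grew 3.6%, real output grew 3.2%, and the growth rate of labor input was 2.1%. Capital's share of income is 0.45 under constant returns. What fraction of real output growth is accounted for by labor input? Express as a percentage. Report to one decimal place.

Labor's share = 1 − 0.45 = 0.55.
Labor input contributed 0.55 × 2.1 = 1.155 pp.
Share of growth = 1.155 / 3.2 × 100 = 36.094%.

Labor input accounted for 36.1% of growth.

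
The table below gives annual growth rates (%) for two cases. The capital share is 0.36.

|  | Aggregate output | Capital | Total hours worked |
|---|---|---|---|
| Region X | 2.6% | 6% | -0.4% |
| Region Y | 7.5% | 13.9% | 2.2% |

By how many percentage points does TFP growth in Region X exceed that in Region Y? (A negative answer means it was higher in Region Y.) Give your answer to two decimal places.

-0.39 percentage points

Labor's share = 1 − 0.36 = 0.64.
Region X: TFP = 2.6 − 2.16 + 0.256 = 0.696%.
Region Y: TFP = 7.5 − 5.004 − 1.408 = 1.088%.
Difference = 0.696 − (1.088) = -0.392 pp.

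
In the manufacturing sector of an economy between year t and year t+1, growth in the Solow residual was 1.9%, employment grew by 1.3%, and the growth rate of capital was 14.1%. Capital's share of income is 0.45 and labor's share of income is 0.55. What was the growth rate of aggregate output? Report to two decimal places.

Labor's share = 1 − 0.45 = 0.55.
Capital: 0.45 × 14.1 = 6.345 pp.
Employment: 0.55 × 1.3 = 0.715 pp.
Output growth = 1.9 + 7.06 = 8.96%.

Aggregate output growth was 8.96%.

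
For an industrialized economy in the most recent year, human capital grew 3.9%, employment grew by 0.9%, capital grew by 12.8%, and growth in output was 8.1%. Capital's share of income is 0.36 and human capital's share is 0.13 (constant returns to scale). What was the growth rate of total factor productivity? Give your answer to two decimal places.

Total factor productivity growth was 2.53%.

Labor's share = 1 − 0.36 − 0.13 = 0.51.
Capital: 0.36 × 12.8 = 4.608 pp.
Human capital: 0.13 × 3.9 = 0.507 pp.
Employment: 0.51 × 0.9 = 0.459 pp.
TFP growth = 8.1 − 5.574 = 2.526%.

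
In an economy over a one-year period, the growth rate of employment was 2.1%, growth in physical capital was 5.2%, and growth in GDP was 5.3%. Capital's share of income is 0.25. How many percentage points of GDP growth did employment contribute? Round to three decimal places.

Labor's share = 1 − 0.25 = 0.75.
Contribution = share × growth = 0.75 × 2.1 = 1.575 pp.

1.575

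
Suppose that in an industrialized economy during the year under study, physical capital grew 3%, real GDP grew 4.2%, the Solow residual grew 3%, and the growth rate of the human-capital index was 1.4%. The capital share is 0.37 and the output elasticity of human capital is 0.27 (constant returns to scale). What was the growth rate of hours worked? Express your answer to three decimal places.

-0.800%

Labor's share = 1 − 0.37 − 0.27 = 0.36.
gY = gA + 0.37×3 + 0.27×1.4 + 0.36×g.
0.36×g = 4.2 − 3 − 1.488 = -0.288.
g = -0.288 / 0.36 = -0.8%.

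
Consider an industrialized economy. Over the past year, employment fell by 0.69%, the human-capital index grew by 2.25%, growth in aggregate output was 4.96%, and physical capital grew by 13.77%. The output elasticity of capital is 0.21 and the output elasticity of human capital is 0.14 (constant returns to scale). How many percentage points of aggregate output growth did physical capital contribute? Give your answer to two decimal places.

Contribution = share × growth = 0.21 × 13.77 = 2.8917 pp.

2.89 percentage points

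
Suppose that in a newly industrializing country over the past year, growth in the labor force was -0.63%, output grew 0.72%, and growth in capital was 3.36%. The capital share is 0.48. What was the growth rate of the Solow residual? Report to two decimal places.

-0.57%

Labor's share = 1 − 0.48 = 0.52.
Capital: 0.48 × 3.36 = 1.6128 pp.
The labor force: 0.52 × (-0.63) = -0.3276 pp.
TFP growth = 0.72 − 1.2852 = -0.5652%.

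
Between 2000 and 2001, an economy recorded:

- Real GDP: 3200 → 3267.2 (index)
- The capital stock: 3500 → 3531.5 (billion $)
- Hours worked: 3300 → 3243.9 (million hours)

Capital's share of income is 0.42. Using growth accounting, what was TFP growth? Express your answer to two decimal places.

2.71%

Real GDP growth = (3267.2 − 3200) / 3200 = 2.1%.
The capital stock growth = (3531.5 − 3500) / 3500 = 0.9%.
Hours worked growth = (3243.9 − 3300) / 3300 = -1.7%.
Labor's share = 1 − 0.42 = 0.58.
The capital stock: 0.42 × 0.9 = 0.378 pp.
Hours worked: 0.58 × (-1.7) = -0.986 pp.
TFP growth = 2.1 + 0.608 = 2.708%.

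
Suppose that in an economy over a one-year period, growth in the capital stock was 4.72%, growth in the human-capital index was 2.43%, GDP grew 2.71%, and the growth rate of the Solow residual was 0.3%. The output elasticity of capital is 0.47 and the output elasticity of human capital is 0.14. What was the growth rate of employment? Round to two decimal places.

-0.38%

Labor's share = 1 − 0.47 − 0.14 = 0.39.
gY = gA + 0.47×4.72 + 0.14×2.43 + 0.39×g.
0.39×g = 2.71 − 0.3 − 2.5586 = -0.1486.
g = -0.1486 / 0.39 = -0.381%.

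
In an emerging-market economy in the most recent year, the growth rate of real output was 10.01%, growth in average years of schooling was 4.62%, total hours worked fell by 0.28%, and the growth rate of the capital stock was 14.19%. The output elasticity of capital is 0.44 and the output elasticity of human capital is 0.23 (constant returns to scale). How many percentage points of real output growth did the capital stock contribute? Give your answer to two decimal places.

Contribution = share × growth = 0.44 × 14.19 = 6.2436 pp.

6.24 pp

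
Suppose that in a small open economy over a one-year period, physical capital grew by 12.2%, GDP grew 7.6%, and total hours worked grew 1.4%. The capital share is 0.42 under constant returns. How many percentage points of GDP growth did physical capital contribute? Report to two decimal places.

Contribution = share × growth = 0.42 × 12.2 = 5.124 pp.

5.12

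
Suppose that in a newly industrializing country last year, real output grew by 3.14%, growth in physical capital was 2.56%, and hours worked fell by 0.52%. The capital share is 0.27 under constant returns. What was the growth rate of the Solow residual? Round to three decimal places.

The Solow residual growth was 2.828%.

Labor's share = 1 − 0.27 = 0.73.
Physical capital: 0.27 × 2.56 = 0.6912 pp.
Hours worked: 0.73 × (-0.52) = -0.3796 pp.
TFP growth = 3.14 − 0.3116 = 2.8284%.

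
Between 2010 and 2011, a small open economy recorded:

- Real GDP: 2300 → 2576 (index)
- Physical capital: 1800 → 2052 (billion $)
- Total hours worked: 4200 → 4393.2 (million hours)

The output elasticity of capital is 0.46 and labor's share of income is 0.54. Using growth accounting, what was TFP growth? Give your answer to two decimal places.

Real GDP growth = (2576 − 2300) / 2300 = 12%.
Physical capital growth = (2052 − 1800) / 1800 = 14%.
Total hours worked growth = (4393.2 − 4200) / 4200 = 4.6%.
Labor's share = 1 − 0.46 = 0.54.
Physical capital: 0.46 × 14 = 6.44 pp.
Total hours worked: 0.54 × 4.6 = 2.484 pp.
TFP growth = 12 − 8.924 = 3.076%.

3.08%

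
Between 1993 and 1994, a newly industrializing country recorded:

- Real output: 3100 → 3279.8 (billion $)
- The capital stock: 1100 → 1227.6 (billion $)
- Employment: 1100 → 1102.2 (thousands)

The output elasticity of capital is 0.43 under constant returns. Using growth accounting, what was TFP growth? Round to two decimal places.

0.70%

Real output growth = (3279.8 − 3100) / 3100 = 5.8%.
The capital stock growth = (1227.6 − 1100) / 1100 = 11.6%.
Employment growth = (1102.2 − 1100) / 1100 = 0.2%.
Labor's share = 1 − 0.43 = 0.57.
The capital stock: 0.43 × 11.6 = 4.988 pp.
Employment: 0.57 × 0.2 = 0.114 pp.
TFP growth = 5.8 − 5.102 = 0.698%.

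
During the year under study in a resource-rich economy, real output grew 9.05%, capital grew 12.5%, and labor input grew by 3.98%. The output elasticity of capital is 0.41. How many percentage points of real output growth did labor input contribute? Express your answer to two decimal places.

2.35 percentage points

Labor's share = 1 − 0.41 = 0.59.
Contribution = share × growth = 0.59 × 3.98 = 2.3482 pp.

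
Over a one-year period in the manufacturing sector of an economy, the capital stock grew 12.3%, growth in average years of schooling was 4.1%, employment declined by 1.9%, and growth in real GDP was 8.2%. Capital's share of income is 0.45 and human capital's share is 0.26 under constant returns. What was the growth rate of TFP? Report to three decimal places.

Labor's share = 1 − 0.45 − 0.26 = 0.29.
The capital stock: 0.45 × 12.3 = 5.535 pp.
Average years of schooling: 0.26 × 4.1 = 1.066 pp.
Employment: 0.29 × (-1.9) = -0.551 pp.
TFP growth = 8.2 − 6.05 = 2.15%.

2.150%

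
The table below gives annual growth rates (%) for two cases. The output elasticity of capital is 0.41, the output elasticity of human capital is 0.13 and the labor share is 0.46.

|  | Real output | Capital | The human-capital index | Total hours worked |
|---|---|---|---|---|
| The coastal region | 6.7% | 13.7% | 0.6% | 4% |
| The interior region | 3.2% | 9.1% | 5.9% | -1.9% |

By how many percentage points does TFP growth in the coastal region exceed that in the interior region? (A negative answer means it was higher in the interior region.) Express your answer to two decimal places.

Labor's share = 1 − 0.41 − 0.13 = 0.46.
The coastal region: TFP = 6.7 − 5.617 − 0.078 − 1.84 = -0.835%.
The interior region: TFP = 3.2 − 3.731 − 0.767 + 0.874 = -0.424%.
Difference = -0.835 − (-0.424) = -0.411 pp.

-0.41 percentage points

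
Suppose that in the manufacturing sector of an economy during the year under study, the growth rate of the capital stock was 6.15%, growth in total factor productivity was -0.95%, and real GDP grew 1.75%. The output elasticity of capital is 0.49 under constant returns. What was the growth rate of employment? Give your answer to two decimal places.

Labor's share = 1 − 0.49 = 0.51.
gY = gA + 0.49×6.15 + 0.51×g.
0.51×g = 1.75 + 0.95 − 3.0135 = -0.3135.
g = -0.3135 / 0.51 = -0.6147%.

-0.61%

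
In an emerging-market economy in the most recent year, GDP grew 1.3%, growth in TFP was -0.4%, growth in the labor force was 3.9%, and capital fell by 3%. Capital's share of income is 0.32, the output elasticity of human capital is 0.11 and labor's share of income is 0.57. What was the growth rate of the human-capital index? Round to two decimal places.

Labor's share = 1 − 0.32 − 0.11 = 0.57.
gY = gA + 0.32×(-3) + 0.57×3.9 + 0.11×g.
0.11×g = 1.3 + 0.4 − 1.263 = 0.437.
g = 0.437 / 0.11 = 3.9727%.

3.97%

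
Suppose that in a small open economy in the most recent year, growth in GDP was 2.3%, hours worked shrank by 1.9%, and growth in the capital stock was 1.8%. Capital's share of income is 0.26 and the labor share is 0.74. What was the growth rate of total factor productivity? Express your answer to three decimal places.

3.238%

Labor's share = 1 − 0.26 = 0.74.
The capital stock: 0.26 × 1.8 = 0.468 pp.
Hours worked: 0.74 × (-1.9) = -1.406 pp.
TFP growth = 2.3 + 0.938 = 3.238%.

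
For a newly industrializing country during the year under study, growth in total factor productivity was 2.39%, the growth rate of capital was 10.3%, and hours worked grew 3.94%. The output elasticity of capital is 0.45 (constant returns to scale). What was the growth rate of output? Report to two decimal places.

Labor's share = 1 − 0.45 = 0.55.
Capital: 0.45 × 10.3 = 4.635 pp.
Hours worked: 0.55 × 3.94 = 2.167 pp.
Output growth = 2.39 + 6.802 = 9.192%.

9.19%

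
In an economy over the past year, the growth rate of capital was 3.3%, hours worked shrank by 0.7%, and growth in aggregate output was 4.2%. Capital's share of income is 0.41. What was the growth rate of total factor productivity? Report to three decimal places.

Labor's share = 1 − 0.41 = 0.59.
Capital: 0.41 × 3.3 = 1.353 pp.
Hours worked: 0.59 × (-0.7) = -0.413 pp.
TFP growth = 4.2 − 0.94 = 3.26%.

Total factor productivity grew 3.260%.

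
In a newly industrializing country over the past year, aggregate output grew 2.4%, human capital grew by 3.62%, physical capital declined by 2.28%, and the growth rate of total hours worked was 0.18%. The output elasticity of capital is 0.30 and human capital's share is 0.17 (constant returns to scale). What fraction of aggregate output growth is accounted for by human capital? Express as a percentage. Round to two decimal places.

25.64%

Human capital contributed 0.17 × 3.62 = 0.6154 pp.
Share of growth = 0.6154 / 2.4 × 100 = 25.6417%.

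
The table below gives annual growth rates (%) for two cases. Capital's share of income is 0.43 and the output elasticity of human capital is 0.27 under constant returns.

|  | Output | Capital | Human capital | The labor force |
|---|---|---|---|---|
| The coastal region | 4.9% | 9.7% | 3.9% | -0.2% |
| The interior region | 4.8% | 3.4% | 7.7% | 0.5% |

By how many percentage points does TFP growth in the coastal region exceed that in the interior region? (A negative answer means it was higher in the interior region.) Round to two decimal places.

-1.37 percentage points

Labor's share = 1 − 0.43 − 0.27 = 0.3.
The coastal region: TFP = 4.9 − 4.171 − 1.053 + 0.06 = -0.264%.
The interior region: TFP = 4.8 − 1.462 − 2.079 − 0.15 = 1.109%.
Difference = -0.264 − (1.109) = -1.373 pp.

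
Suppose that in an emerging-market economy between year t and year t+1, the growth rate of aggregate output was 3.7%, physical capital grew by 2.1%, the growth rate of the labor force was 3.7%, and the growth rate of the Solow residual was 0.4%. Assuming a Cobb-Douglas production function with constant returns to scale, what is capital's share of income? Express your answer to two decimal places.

gY = gA + α·gK + (1−α)·gL, so gY − gA − gL = α(gK − gL).
3.7 − 0.4 − 3.7 = α × (2.1 − 3.7).
-0.4 = -1.6 α, so α = 0.25.

α = 0.25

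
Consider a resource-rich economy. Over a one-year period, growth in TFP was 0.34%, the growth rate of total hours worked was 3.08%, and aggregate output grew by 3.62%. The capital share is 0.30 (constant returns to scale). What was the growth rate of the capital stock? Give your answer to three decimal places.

The capital stock grew 3.747%.

Labor's share = 1 − 0.3 = 0.7.
gY = gA + 0.7×3.08 + 0.3×g.
0.3×g = 3.62 − 0.34 − 2.156 = 1.124.
g = 1.124 / 0.3 = 3.74667%.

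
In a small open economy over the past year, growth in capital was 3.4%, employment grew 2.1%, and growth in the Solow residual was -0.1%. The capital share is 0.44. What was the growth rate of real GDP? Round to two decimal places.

2.57%

Labor's share = 1 − 0.44 = 0.56.
Capital: 0.44 × 3.4 = 1.496 pp.
Employment: 0.56 × 2.1 = 1.176 pp.
Output growth = -0.1 + 2.672 = 2.572%.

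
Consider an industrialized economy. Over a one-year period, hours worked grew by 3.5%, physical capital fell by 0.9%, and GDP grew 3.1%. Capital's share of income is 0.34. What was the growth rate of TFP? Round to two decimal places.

1.10%

Labor's share = 1 − 0.34 = 0.66.
Physical capital: 0.34 × (-0.9) = -0.306 pp.
Hours worked: 0.66 × 3.5 = 2.31 pp.
TFP growth = 3.1 − 2.004 = 1.096%.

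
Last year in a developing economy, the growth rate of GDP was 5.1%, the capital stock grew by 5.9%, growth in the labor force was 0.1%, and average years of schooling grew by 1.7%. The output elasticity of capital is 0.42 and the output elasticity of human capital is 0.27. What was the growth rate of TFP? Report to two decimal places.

2.13%

Labor's share = 1 − 0.42 − 0.27 = 0.31.
The capital stock: 0.42 × 5.9 = 2.478 pp.
Average years of schooling: 0.27 × 1.7 = 0.459 pp.
The labor force: 0.31 × 0.1 = 0.031 pp.
TFP growth = 5.1 − 2.968 = 2.132%.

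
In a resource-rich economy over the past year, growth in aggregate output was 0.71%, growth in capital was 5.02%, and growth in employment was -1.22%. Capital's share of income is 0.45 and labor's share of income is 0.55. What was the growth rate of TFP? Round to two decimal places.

-0.88%

Labor's share = 1 − 0.45 = 0.55.
Capital: 0.45 × 5.02 = 2.259 pp.
Employment: 0.55 × (-1.22) = -0.671 pp.
TFP growth = 0.71 − 1.588 = -0.878%.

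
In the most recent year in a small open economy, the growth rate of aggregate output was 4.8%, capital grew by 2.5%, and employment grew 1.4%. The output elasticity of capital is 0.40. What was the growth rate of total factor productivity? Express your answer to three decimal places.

Labor's share = 1 − 0.4 = 0.6.
Capital: 0.4 × 2.5 = 1 pp.
Employment: 0.6 × 1.4 = 0.84 pp.
TFP growth = 4.8 − 1.84 = 2.96%.

2.960%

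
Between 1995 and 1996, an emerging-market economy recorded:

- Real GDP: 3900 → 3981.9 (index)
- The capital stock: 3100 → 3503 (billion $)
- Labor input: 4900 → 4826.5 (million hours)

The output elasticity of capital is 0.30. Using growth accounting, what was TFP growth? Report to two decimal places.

Real GDP growth = (3981.9 − 3900) / 3900 = 2.1%.
The capital stock growth = (3503 − 3100) / 3100 = 13%.
Labor input growth = (4826.5 − 4900) / 4900 = -1.5%.
Labor's share = 1 − 0.3 = 0.7.
The capital stock: 0.3 × 13 = 3.9 pp.
Labor input: 0.7 × (-1.5) = -1.05 pp.
TFP growth = 2.1 − 2.85 = -0.75%.

-0.75%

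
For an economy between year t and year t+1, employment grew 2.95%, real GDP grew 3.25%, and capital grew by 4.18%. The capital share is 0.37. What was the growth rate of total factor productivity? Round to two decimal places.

-0.16%

Labor's share = 1 − 0.37 = 0.63.
Capital: 0.37 × 4.18 = 1.5466 pp.
Employment: 0.63 × 2.95 = 1.8585 pp.
TFP growth = 3.25 − 3.4051 = -0.1551%.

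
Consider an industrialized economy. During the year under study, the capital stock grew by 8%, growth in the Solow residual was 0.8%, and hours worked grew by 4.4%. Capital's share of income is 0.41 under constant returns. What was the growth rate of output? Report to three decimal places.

Labor's share = 1 − 0.41 = 0.59.
The capital stock: 0.41 × 8 = 3.28 pp.
Hours worked: 0.59 × 4.4 = 2.596 pp.
Output growth = 0.8 + 5.876 = 6.676%.

6.676%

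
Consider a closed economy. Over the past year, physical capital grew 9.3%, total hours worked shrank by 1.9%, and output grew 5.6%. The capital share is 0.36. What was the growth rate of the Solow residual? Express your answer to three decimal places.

Labor's share = 1 − 0.36 = 0.64.
Physical capital: 0.36 × 9.3 = 3.348 pp.
Total hours worked: 0.64 × (-1.9) = -1.216 pp.
TFP growth = 5.6 − 2.132 = 3.468%.

3.468%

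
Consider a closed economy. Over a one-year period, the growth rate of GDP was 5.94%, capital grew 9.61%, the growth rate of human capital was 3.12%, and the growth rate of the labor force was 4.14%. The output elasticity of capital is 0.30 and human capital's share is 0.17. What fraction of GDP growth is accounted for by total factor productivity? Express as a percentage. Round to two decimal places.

Labor's share = 1 − 0.3 − 0.17 = 0.53.
Capital: 0.3 × 9.61 = 2.883 pp.
Human capital: 0.17 × 3.12 = 0.5304 pp.
The labor force: 0.53 × 4.14 = 2.1942 pp.
TFP growth = 5.94 − 5.6076 = 0.3324%.
TFP share of growth = 0.3324 / 5.94 × 100 = 5.596%.

5.60%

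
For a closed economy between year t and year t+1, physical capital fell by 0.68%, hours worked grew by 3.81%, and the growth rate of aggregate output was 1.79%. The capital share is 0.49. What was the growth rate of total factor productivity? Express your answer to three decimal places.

Labor's share = 1 − 0.49 = 0.51.
Physical capital: 0.49 × (-0.68) = -0.3332 pp.
Hours worked: 0.51 × 3.81 = 1.9431 pp.
TFP growth = 1.79 − 1.6099 = 0.1801%.

0.180%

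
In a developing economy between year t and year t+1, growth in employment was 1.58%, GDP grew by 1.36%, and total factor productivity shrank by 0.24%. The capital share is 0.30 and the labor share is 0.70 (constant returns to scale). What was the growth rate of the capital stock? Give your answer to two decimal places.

Labor's share = 1 − 0.3 = 0.7.
gY = gA + 0.7×1.58 + 0.3×g.
0.3×g = 1.36 + 0.24 − 1.106 = 0.494.
g = 0.494 / 0.3 = 1.6467%.

The capital stock growth was 1.65%.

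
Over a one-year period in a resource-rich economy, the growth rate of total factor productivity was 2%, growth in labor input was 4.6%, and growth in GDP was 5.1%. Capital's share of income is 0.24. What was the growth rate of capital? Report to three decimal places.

-1.650%

Labor's share = 1 − 0.24 = 0.76.
gY = gA + 0.76×4.6 + 0.24×g.
0.24×g = 5.1 − 2 − 3.496 = -0.396.
g = -0.396 / 0.24 = -1.65%.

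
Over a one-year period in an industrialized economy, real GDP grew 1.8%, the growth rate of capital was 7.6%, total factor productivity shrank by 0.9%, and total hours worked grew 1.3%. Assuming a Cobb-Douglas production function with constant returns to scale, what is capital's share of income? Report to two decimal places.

gY = gA + α·gK + (1−α)·gL, so gY − gA − gL = α(gK − gL).
1.8 + 0.9 − 1.3 = α × (7.6 − 1.3).
1.4 = 6.3 α, so α = 0.2222.

Capital's share of income is 0.22.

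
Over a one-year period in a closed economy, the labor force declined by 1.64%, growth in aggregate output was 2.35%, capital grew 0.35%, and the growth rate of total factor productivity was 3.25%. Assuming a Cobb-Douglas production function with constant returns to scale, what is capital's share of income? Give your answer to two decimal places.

α = 0.37

gY = gA + α·gK + (1−α)·gL, so gY − gA − gL = α(gK − gL).
2.35 − 3.25 + 1.64 = α × (0.35 − (-1.64)).
0.74 = 1.99 α, so α = 0.3719.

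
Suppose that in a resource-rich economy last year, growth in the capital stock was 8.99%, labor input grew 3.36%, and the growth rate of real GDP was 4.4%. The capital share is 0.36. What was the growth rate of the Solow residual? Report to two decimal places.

-0.99%

Labor's share = 1 − 0.36 = 0.64.
The capital stock: 0.36 × 8.99 = 3.2364 pp.
Labor input: 0.64 × 3.36 = 2.1504 pp.
TFP growth = 4.4 − 5.3868 = -0.9868%.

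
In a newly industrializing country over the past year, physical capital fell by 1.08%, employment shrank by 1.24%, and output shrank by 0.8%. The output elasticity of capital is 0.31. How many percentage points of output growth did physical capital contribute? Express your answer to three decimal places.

-0.335 pp

Contribution = share × growth = 0.31 × (-1.08) = -0.3348 pp.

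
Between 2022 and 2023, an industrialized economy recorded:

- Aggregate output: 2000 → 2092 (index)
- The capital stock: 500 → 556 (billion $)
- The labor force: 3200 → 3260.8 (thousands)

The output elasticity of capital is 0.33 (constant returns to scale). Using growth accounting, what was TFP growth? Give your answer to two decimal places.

Aggregate output growth = (2092 − 2000) / 2000 = 4.6%.
The capital stock growth = (556 − 500) / 500 = 11.2%.
The labor force growth = (3260.8 − 3200) / 3200 = 1.9%.
Labor's share = 1 − 0.33 = 0.67.
The capital stock: 0.33 × 11.2 = 3.696 pp.
The labor force: 0.67 × 1.9 = 1.273 pp.
TFP growth = 4.6 − 4.969 = -0.369%.

-0.37%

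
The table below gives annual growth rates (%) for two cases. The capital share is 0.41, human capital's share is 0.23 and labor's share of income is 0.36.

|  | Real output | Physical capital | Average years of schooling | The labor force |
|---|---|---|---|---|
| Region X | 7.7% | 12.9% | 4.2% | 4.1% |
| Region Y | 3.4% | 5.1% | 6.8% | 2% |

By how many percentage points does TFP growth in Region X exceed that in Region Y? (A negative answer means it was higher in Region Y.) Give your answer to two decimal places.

Labor's share = 1 − 0.41 − 0.23 = 0.36.
Region X: TFP = 7.7 − 5.289 − 0.966 − 1.476 = -0.031%.
Region Y: TFP = 3.4 − 2.091 − 1.564 − 0.72 = -0.975%.
Difference = -0.031 − (-0.975) = 0.944 pp.

0.94 percentage points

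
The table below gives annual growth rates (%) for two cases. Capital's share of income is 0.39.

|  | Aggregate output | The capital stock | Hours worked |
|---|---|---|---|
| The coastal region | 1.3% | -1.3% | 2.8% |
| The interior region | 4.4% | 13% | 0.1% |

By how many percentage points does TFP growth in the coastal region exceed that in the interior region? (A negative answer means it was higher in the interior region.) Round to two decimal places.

0.83 percentage points

Labor's share = 1 − 0.39 = 0.61.
The coastal region: TFP = 1.3 + 0.507 − 1.708 = 0.099%.
The interior region: TFP = 4.4 − 5.07 − 0.061 = -0.731%.
Difference = 0.099 − (-0.731) = 0.83 pp.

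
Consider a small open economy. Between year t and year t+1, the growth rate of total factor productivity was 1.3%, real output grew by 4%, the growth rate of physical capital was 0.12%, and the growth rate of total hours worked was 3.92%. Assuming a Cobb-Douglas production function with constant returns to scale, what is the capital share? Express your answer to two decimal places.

gY = gA + α·gK + (1−α)·gL, so gY − gA − gL = α(gK − gL).
4 − 1.3 − 3.92 = α × (0.12 − 3.92).
-1.22 = -3.8 α, so α = 0.3211.

0.32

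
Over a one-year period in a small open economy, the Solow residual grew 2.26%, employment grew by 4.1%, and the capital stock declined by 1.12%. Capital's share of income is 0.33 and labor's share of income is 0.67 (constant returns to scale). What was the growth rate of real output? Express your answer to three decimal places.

Real output grew 4.637%.

Labor's share = 1 − 0.33 = 0.67.
The capital stock: 0.33 × (-1.12) = -0.3696 pp.
Employment: 0.67 × 4.1 = 2.747 pp.
Output growth = 2.26 + 2.3774 = 4.6374%.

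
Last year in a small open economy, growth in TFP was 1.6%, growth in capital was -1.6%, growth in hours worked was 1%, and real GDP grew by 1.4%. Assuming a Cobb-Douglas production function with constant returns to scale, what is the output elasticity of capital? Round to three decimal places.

α = 0.462

gY = gA + α·gK + (1−α)·gL, so gY − gA − gL = α(gK − gL).
1.4 − 1.6 − 1 = α × (-1.6 − 1).
-1.2 = -2.6 α, so α = 0.46154.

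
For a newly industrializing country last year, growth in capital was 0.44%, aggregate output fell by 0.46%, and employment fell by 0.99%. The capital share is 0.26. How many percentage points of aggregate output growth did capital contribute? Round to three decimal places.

Contribution = share × growth = 0.26 × 0.44 = 0.1144 pp.

0.114 percentage points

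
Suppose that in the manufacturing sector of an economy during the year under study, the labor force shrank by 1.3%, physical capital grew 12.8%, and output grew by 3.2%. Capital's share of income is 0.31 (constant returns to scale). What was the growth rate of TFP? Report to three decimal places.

0.129%

Labor's share = 1 − 0.31 = 0.69.
Physical capital: 0.31 × 12.8 = 3.968 pp.
The labor force: 0.69 × (-1.3) = -0.897 pp.
TFP growth = 3.2 − 3.071 = 0.129%.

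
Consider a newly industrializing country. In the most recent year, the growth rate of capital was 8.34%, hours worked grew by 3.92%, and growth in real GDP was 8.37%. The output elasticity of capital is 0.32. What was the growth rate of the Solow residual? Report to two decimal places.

3.04%

Labor's share = 1 − 0.32 = 0.68.
Capital: 0.32 × 8.34 = 2.6688 pp.
Hours worked: 0.68 × 3.92 = 2.6656 pp.
TFP growth = 8.37 − 5.3344 = 3.0356%.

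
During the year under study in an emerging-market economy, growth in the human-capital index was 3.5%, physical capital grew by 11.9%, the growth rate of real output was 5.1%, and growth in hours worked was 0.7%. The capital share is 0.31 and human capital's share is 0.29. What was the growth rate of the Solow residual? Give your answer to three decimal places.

The Solow residual grew 0.116%.

Labor's share = 1 − 0.31 − 0.29 = 0.4.
Physical capital: 0.31 × 11.9 = 3.689 pp.
The human-capital index: 0.29 × 3.5 = 1.015 pp.
Hours worked: 0.4 × 0.7 = 0.28 pp.
TFP growth = 5.1 − 4.984 = 0.116%.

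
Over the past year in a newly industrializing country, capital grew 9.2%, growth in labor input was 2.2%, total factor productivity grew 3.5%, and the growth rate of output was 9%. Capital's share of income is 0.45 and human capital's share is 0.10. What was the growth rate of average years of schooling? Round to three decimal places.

Labor's share = 1 − 0.45 − 0.1 = 0.45.
gY = gA + 0.45×9.2 + 0.45×2.2 + 0.1×g.
0.1×g = 9 − 3.5 − 5.13 = 0.37.
g = 0.37 / 0.1 = 3.7%.

Average years of schooling growth was 3.700%.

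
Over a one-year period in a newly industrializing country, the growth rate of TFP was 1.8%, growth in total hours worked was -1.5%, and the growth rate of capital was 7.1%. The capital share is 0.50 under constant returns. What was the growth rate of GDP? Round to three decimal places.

4.600%

Labor's share = 1 − 0.5 = 0.5.
Capital: 0.5 × 7.1 = 3.55 pp.
Total hours worked: 0.5 × (-1.5) = -0.75 pp.
Output growth = 1.8 + 2.8 = 4.6%.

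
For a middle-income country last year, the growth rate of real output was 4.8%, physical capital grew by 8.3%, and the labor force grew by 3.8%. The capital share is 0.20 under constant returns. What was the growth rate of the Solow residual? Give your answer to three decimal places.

Labor's share = 1 − 0.2 = 0.8.
Physical capital: 0.2 × 8.3 = 1.66 pp.
The labor force: 0.8 × 3.8 = 3.04 pp.
TFP growth = 4.8 − 4.7 = 0.1%.

The Solow residual growth was 0.100%.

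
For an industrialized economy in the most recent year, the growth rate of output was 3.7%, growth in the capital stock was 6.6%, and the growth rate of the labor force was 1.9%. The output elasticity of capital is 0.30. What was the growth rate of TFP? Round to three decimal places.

Labor's share = 1 − 0.3 = 0.7.
The capital stock: 0.3 × 6.6 = 1.98 pp.
The labor force: 0.7 × 1.9 = 1.33 pp.
TFP growth = 3.7 − 3.31 = 0.39%.

TFP grew 0.390%.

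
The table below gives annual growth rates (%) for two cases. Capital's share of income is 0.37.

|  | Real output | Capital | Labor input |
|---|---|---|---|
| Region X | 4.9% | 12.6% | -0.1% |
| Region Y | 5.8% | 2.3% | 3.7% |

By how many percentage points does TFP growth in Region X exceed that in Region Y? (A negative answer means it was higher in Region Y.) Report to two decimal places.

-2.32 percentage points

Labor's share = 1 − 0.37 = 0.63.
Region X: TFP = 4.9 − 4.662 + 0.063 = 0.301%.
Region Y: TFP = 5.8 − 0.851 − 2.331 = 2.618%.
Difference = 0.301 − (2.618) = -2.317 pp.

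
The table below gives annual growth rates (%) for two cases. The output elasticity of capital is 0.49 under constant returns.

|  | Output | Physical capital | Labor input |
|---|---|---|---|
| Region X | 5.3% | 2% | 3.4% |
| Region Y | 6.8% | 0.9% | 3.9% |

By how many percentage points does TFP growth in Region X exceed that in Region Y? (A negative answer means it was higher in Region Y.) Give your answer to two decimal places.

-1.78 percentage points

Labor's share = 1 − 0.49 = 0.51.
Region X: TFP = 5.3 − 0.98 − 1.734 = 2.586%.
Region Y: TFP = 6.8 − 0.441 − 1.989 = 4.37%.
Difference = 2.586 − (4.37) = -1.784 pp.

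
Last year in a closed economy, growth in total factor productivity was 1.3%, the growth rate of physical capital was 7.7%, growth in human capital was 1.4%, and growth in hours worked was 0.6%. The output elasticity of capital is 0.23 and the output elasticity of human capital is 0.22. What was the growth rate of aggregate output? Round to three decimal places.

Labor's share = 1 − 0.23 − 0.22 = 0.55.
Physical capital: 0.23 × 7.7 = 1.771 pp.
Human capital: 0.22 × 1.4 = 0.308 pp.
Hours worked: 0.55 × 0.6 = 0.33 pp.
Output growth = 1.3 + 2.409 = 3.709%.

3.709%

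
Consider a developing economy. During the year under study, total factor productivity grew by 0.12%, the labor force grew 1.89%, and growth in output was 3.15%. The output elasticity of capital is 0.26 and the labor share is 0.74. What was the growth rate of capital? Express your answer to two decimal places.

Labor's share = 1 − 0.26 = 0.74.
gY = gA + 0.74×1.89 + 0.26×g.
0.26×g = 3.15 − 0.12 − 1.3986 = 1.6314.
g = 1.6314 / 0.26 = 6.2746%.

Capital growth was 6.27%.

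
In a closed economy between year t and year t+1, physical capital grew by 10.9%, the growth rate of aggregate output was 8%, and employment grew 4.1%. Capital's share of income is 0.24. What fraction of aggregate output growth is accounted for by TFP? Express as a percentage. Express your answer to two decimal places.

Labor's share = 1 − 0.24 = 0.76.
Physical capital: 0.24 × 10.9 = 2.616 pp.
Employment: 0.76 × 4.1 = 3.116 pp.
TFP growth = 8 − 5.732 = 2.268%.
TFP share of growth = 2.268 / 8 × 100 = 28.35%.

TFP accounted for 28.35% of growth.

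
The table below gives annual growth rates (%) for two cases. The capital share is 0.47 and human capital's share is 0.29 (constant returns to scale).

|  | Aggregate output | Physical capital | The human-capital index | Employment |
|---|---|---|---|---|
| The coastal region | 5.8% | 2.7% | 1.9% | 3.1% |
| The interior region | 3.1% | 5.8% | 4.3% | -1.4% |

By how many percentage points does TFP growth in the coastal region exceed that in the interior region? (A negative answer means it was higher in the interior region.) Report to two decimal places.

Labor's share = 1 − 0.47 − 0.29 = 0.24.
The coastal region: TFP = 5.8 − 1.269 − 0.551 − 0.744 = 3.236%.
The interior region: TFP = 3.1 − 2.726 − 1.247 + 0.336 = -0.537%.
Difference = 3.236 − (-0.537) = 3.773 pp.

3.77 percentage points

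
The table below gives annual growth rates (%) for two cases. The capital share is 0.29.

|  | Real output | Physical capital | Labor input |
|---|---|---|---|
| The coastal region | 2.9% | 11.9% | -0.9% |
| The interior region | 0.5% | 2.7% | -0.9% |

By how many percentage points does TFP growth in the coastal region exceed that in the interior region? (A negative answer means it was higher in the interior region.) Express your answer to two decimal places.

-0.27 percentage points

Labor's share = 1 − 0.29 = 0.71.
The coastal region: TFP = 2.9 − 3.451 + 0.639 = 0.088%.
The interior region: TFP = 0.5 − 0.783 + 0.639 = 0.356%.
Difference = 0.088 − (0.356) = -0.268 pp.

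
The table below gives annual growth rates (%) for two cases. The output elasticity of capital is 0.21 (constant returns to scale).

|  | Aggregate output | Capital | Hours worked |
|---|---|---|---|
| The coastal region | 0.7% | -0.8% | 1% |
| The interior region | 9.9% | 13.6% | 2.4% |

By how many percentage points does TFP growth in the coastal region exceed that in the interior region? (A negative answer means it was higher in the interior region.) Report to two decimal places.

Labor's share = 1 − 0.21 = 0.79.
The coastal region: TFP = 0.7 + 0.168 − 0.79 = 0.078%.
The interior region: TFP = 9.9 − 2.856 − 1.896 = 5.148%.
Difference = 0.078 − (5.148) = -5.07 pp.

-5.07 percentage points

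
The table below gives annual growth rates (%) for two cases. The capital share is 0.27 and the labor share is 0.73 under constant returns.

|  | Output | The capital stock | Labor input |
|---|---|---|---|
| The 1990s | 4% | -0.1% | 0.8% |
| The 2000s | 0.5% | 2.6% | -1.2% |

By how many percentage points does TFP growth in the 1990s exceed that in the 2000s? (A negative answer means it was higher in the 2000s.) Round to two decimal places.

Labor's share = 1 − 0.27 = 0.73.
The 1990s: TFP = 4 + 0.027 − 0.584 = 3.443%.
The 2000s: TFP = 0.5 − 0.702 + 0.876 = 0.674%.
Difference = 3.443 − (0.674) = 2.769 pp.

2.77 percentage points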